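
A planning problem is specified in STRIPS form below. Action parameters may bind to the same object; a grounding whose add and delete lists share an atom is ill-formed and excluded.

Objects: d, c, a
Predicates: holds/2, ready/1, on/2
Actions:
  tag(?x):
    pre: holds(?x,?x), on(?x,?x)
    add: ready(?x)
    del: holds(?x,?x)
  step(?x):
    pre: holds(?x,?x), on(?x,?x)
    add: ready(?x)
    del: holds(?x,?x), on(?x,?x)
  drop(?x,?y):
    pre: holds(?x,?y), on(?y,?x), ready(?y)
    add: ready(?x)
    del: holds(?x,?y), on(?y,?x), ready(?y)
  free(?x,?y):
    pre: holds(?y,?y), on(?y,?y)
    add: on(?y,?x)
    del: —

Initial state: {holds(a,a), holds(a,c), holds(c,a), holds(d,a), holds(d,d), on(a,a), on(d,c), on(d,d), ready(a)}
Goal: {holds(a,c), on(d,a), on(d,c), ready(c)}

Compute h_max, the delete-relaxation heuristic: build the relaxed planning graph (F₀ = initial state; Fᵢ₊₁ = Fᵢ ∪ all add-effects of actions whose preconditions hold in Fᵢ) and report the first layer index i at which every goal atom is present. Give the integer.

2

F0 = init (9 atoms)
F1 = F0 ∪ {on(a,c), on(a,d), on(d,a), ready(d)}  (13 atoms)
F2 = F1 ∪ {ready(c)}  (14 atoms)
goal ⊆ F2  ⇒  h_max = 2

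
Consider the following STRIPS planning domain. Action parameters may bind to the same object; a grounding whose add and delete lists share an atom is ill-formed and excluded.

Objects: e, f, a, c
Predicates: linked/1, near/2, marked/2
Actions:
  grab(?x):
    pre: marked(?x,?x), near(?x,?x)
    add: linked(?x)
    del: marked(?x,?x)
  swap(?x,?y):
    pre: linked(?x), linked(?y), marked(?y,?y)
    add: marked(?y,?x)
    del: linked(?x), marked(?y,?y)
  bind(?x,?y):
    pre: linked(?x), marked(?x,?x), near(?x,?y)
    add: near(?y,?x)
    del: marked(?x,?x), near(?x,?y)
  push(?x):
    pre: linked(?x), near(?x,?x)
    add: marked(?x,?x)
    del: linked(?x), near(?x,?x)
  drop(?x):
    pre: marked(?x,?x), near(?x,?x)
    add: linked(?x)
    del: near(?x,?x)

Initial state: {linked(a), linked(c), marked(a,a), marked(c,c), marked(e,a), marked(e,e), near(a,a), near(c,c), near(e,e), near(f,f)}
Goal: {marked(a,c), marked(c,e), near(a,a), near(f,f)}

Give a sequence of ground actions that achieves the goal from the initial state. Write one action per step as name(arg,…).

1. grab(e)  →  {linked(a), linked(c), linked(e), marked(a,a), marked(c,c), marked(e,a), near(a,a), near(c,c), near(e,e), near(f,f)}
2. swap(e,c)  →  {linked(a), linked(c), marked(a,a), marked(c,e), marked(e,a), near(a,a), near(c,c), near(e,e), near(f,f)}
3. swap(c,a)  →  {linked(a), marked(a,c), marked(c,e), marked(e,a), near(a,a), near(c,c), near(e,e), near(f,f)}

grab(e); swap(e,c); swap(c,a)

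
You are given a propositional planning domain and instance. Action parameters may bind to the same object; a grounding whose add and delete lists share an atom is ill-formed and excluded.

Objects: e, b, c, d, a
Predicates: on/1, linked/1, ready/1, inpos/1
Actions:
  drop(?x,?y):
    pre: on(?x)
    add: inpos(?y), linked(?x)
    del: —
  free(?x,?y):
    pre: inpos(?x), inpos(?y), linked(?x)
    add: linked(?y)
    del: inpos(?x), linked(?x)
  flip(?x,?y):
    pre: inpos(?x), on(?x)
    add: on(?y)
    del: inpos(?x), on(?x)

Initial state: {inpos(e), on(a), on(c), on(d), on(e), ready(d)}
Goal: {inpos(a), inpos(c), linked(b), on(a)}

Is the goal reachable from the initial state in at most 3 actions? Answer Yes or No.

1. drop(e,c)  →  {inpos(c), inpos(e), linked(e), on(a), on(c), on(d), on(e), ready(d)}
2. flip(e,b)  →  {inpos(c), linked(e), on(a), on(b), on(c), on(d), ready(d)}
3. drop(b,a)  →  {inpos(a), inpos(c), linked(b), linked(e), on(a), on(b), on(c), on(d), ready(d)}
optimal plan length = 3; 3 ≤ 3

Yes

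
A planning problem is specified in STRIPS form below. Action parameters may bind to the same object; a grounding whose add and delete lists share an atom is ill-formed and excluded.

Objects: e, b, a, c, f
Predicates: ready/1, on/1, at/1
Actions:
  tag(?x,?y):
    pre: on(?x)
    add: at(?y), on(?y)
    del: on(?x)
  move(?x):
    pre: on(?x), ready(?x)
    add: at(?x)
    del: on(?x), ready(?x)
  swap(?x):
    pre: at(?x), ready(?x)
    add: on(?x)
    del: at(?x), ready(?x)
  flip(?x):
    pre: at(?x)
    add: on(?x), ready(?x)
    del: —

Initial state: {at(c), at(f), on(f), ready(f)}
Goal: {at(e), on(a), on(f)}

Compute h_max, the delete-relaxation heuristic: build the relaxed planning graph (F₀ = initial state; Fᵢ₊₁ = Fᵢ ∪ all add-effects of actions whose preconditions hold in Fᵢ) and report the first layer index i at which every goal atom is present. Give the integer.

1

F0 = init (4 atoms)
F1 = F0 ∪ {at(a), at(b), at(e), on(a), on(b), on(c), on(e), ready(c)}  (12 atoms)
goal ⊆ F1  ⇒  h_max = 1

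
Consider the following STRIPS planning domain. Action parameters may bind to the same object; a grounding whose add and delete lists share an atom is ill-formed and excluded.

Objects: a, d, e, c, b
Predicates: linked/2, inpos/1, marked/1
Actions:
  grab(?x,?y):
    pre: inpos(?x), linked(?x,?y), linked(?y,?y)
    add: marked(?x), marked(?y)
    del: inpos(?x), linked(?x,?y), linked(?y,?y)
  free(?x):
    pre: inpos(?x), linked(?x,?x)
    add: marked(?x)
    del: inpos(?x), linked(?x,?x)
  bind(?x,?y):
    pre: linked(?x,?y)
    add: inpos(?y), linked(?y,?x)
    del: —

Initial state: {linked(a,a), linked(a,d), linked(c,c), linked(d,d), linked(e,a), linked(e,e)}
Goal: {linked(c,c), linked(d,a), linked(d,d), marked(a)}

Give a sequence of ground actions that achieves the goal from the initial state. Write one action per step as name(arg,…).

1. bind(a,a)  →  {inpos(a), linked(a,a), linked(a,d), linked(c,c), linked(d,d), linked(e,a), linked(e,e)}
2. grab(a,a)  →  {linked(a,d), linked(c,c), linked(d,d), linked(e,a), linked(e,e), marked(a)}
3. bind(a,d)  →  {inpos(d), linked(a,d), linked(c,c), linked(d,a), linked(d,d), linked(e,a), linked(e,e), marked(a)}

bind(a,a); grab(a,a); bind(a,d)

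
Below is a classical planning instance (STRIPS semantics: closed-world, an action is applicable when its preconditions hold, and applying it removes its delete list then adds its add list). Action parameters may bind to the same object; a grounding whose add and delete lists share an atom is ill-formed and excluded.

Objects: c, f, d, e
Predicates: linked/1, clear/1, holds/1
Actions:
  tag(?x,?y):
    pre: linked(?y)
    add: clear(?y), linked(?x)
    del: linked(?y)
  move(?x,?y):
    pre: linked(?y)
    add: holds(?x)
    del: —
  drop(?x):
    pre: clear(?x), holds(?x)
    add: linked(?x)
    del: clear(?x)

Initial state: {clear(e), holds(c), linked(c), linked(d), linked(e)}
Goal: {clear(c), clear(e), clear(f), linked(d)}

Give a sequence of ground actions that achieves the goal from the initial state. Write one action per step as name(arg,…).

tag(f,c); tag(c,f)

1. tag(f,c)  →  {clear(c), clear(e), holds(c), linked(d), linked(e), linked(f)}
2. tag(c,f)  →  {clear(c), clear(e), clear(f), holds(c), linked(c), linked(d), linked(e)}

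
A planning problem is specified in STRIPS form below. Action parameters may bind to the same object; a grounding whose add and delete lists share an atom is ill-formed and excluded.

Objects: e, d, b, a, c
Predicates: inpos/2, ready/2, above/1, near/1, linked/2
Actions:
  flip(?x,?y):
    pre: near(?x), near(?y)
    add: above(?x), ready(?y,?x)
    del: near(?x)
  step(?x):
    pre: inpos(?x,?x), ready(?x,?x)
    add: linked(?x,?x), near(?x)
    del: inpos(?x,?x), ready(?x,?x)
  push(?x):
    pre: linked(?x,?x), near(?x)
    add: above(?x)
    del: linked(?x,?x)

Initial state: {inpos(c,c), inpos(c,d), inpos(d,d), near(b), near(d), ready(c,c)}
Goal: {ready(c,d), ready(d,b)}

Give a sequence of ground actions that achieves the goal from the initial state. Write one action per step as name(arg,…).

1. flip(b,d)  →  {above(b), inpos(c,c), inpos(c,d), inpos(d,d), near(d), ready(c,c), ready(d,b)}
2. step(c)  →  {above(b), inpos(c,d), inpos(d,d), linked(c,c), near(c), near(d), ready(d,b)}
3. flip(d,c)  →  {above(b), above(d), inpos(c,d), inpos(d,d), linked(c,c), near(c), ready(c,d), ready(d,b)}

flip(b,d); step(c); flip(d,c)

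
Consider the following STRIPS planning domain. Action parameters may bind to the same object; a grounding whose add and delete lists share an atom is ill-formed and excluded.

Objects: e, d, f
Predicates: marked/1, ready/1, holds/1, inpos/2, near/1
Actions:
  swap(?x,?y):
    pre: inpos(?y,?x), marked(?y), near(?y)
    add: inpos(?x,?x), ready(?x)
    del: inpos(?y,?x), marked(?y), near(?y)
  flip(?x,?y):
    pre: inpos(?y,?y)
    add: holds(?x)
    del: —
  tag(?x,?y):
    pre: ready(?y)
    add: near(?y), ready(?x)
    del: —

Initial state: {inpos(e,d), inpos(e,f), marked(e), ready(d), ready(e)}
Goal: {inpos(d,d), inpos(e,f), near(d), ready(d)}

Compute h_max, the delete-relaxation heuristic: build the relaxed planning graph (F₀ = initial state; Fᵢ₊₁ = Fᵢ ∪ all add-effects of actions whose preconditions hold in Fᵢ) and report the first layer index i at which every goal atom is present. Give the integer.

2

F0 = init (5 atoms)
F1 = F0 ∪ {near(d), near(e), ready(f)}  (8 atoms)
F2 = F1 ∪ {inpos(d,d), inpos(f,f), near(f)}  (11 atoms)
goal ⊆ F2  ⇒  h_max = 2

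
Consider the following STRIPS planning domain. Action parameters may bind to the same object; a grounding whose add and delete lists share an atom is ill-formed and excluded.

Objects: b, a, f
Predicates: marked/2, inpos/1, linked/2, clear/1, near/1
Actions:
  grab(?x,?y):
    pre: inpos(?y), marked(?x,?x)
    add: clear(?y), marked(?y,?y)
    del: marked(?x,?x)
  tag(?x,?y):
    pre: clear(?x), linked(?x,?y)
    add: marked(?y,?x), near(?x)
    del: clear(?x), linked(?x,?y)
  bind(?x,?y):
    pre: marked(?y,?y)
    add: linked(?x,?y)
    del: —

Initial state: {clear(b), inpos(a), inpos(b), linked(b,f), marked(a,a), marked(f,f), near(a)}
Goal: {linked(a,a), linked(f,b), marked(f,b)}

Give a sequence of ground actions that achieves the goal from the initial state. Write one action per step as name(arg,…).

grab(f,b); tag(b,f); bind(a,a); bind(f,b)

1. grab(f,b)  →  {clear(b), inpos(a), inpos(b), linked(b,f), marked(a,a), marked(b,b), near(a)}
2. tag(b,f)  →  {inpos(a), inpos(b), marked(a,a), marked(b,b), marked(f,b), near(a), near(b)}
3. bind(a,a)  →  {inpos(a), inpos(b), linked(a,a), marked(a,a), marked(b,b), marked(f,b), near(a), near(b)}
4. bind(f,b)  →  {inpos(a), inpos(b), linked(a,a), linked(f,b), marked(a,a), marked(b,b), marked(f,b), near(a), near(b)}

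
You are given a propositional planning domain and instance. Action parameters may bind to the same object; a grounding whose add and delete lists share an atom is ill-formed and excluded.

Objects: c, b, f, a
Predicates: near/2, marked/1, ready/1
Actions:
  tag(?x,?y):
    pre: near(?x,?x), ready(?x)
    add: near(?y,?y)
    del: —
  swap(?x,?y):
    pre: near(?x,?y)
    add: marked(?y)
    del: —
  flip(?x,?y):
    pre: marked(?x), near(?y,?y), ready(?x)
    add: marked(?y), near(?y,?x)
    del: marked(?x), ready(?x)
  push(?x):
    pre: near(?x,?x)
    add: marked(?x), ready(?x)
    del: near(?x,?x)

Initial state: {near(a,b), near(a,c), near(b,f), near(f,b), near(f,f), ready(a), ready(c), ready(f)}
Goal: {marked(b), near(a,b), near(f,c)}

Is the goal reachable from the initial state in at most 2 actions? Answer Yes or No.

No

1. swap(f,b)  →  {marked(b), near(a,b), near(a,c), near(b,f), near(f,b), near(f,f), ready(a), ready(c), ready(f)}
2. swap(a,c)  →  {marked(b), marked(c), near(a,b), near(a,c), near(b,f), near(f,b), near(f,f), ready(a), ready(c), ready(f)}
3. flip(c,f)  →  {marked(b), marked(f), near(a,b), near(a,c), near(b,f), near(f,b), near(f,c), near(f,f), ready(a), ready(f)}
optimal plan length = 3; 3 > 2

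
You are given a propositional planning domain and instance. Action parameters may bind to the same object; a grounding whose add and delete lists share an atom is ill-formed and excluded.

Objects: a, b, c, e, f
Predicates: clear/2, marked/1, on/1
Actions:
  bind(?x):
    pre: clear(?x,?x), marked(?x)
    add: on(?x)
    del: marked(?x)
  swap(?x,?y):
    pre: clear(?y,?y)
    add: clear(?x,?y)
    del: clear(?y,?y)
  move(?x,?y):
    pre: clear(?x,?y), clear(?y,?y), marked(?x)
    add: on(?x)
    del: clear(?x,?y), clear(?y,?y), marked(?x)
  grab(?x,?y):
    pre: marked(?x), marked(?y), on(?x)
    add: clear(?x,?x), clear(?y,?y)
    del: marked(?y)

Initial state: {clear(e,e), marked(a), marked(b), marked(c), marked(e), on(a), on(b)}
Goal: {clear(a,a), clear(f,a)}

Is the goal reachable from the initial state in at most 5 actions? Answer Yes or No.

Yes

1. grab(a,b)  →  {clear(a,a), clear(b,b), clear(e,e), marked(a), marked(c), marked(e), on(a), on(b)}
2. swap(f,a)  →  {clear(b,b), clear(e,e), clear(f,a), marked(a), marked(c), marked(e), on(a), on(b)}
3. grab(a,a)  →  {clear(a,a), clear(b,b), clear(e,e), clear(f,a), marked(c), marked(e), on(a), on(b)}
optimal plan length = 3; 3 ≤ 5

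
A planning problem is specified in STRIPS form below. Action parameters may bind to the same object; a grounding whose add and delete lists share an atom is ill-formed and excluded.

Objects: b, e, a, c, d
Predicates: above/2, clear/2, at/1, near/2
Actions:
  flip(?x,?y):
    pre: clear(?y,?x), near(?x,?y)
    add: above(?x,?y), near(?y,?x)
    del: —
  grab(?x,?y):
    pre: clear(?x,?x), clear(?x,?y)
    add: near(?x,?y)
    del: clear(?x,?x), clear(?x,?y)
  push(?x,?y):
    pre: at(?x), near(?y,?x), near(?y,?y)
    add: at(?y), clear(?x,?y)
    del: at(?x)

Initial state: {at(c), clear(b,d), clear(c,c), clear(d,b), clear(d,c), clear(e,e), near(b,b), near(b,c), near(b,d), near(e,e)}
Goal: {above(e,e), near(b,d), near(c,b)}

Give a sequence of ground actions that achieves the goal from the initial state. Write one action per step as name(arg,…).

1. flip(e,e)  →  {above(e,e), at(c), clear(b,d), clear(c,c), clear(d,b), clear(d,c), clear(e,e), near(b,b), near(b,c), near(b,d), near(e,e)}
2. push(c,b)  →  {above(e,e), at(b), clear(b,d), clear(c,b), clear(c,c), clear(d,b), clear(d,c), clear(e,e), near(b,b), near(b,c), near(b,d), near(e,e)}
3. flip(b,c)  →  {above(b,c), above(e,e), at(b), clear(b,d), clear(c,b), clear(c,c), clear(d,b), clear(d,c), clear(e,e), near(b,b), near(b,c), near(b,d), near(c,b), near(e,e)}

flip(e,e); push(c,b); flip(b,c)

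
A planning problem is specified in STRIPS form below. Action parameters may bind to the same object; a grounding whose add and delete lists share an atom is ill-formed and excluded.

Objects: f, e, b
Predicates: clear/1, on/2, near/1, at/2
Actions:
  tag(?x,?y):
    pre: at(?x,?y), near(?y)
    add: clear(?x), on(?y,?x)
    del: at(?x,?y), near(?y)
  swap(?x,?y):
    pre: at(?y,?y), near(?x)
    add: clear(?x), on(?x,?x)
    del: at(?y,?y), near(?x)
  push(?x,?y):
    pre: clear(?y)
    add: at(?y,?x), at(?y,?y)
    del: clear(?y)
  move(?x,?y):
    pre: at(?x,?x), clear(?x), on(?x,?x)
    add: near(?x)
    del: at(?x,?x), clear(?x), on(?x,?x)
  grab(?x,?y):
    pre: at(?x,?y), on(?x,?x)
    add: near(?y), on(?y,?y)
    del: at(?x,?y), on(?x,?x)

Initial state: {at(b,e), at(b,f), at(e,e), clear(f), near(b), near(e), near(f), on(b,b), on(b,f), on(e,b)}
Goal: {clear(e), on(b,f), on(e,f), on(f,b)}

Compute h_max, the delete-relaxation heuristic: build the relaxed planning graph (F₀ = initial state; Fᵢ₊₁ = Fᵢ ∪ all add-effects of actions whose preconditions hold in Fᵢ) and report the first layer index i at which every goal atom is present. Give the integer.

F0 = init (10 atoms)
F1 = F0 ∪ {at(f,b), at(f,e), at(f,f), clear(b), clear(e), on(e,e), on(f,b), on(f,f)}  (18 atoms)
F2 = F1 ∪ {at(b,b), at(e,b), at(e,f), on(e,f)}  (22 atoms)
goal ⊆ F2  ⇒  h_max = 2

2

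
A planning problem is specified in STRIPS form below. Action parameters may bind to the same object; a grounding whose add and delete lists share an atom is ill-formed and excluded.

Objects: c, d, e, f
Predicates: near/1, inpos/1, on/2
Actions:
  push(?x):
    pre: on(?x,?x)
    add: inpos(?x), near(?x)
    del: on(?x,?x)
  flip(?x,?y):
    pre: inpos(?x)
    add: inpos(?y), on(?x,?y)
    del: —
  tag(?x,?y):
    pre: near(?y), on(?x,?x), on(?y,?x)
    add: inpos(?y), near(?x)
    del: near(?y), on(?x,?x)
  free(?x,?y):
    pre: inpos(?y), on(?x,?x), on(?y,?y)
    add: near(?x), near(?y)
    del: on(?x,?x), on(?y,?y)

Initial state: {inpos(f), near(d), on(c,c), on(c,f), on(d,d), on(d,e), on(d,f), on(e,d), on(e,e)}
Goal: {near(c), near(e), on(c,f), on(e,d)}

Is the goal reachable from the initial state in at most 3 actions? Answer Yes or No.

Yes

1. push(c)  →  {inpos(c), inpos(f), near(c), near(d), on(c,f), on(d,d), on(d,e), on(d,f), on(e,d), on(e,e)}
2. push(e)  →  {inpos(c), inpos(e), inpos(f), near(c), near(d), near(e), on(c,f), on(d,d), on(d,e), on(d,f), on(e,d)}
optimal plan length = 2; 2 ≤ 3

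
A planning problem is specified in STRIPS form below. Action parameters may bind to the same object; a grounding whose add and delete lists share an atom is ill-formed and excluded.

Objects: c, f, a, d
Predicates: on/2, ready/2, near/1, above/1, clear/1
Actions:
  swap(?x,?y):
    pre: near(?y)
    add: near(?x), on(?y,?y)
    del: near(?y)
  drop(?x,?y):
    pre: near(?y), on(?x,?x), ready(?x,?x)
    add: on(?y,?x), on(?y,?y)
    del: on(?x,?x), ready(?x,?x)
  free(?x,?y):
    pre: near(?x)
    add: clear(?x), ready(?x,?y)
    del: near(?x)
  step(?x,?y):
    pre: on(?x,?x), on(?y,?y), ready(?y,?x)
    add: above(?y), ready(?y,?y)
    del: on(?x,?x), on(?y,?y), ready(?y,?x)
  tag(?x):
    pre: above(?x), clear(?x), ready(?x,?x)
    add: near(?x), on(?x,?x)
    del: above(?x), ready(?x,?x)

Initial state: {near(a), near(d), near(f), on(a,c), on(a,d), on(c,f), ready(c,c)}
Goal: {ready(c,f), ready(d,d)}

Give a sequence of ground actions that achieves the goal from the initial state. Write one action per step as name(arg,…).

swap(c,f); free(c,f); free(d,d)

1. swap(c,f)  →  {near(a), near(c), near(d), on(a,c), on(a,d), on(c,f), on(f,f), ready(c,c)}
2. free(c,f)  →  {clear(c), near(a), near(d), on(a,c), on(a,d), on(c,f), on(f,f), ready(c,c), ready(c,f)}
3. free(d,d)  →  {clear(c), clear(d), near(a), on(a,c), on(a,d), on(c,f), on(f,f), ready(c,c), ready(c,f), ready(d,d)}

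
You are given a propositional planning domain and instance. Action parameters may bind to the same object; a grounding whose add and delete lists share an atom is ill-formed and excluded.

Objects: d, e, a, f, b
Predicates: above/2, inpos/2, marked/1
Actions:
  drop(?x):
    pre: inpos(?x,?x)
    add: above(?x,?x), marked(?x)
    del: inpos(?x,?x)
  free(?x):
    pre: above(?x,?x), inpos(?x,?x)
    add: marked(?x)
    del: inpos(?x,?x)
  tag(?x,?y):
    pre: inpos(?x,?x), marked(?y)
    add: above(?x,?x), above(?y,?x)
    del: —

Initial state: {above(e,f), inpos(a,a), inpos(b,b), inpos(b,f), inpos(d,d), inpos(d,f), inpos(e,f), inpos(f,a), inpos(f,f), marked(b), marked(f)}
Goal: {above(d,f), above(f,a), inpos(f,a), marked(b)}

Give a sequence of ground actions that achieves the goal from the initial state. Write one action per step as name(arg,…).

drop(d); tag(a,f); tag(f,d)

1. drop(d)  →  {above(d,d), above(e,f), inpos(a,a), inpos(b,b), inpos(b,f), inpos(d,f), inpos(e,f), inpos(f,a), inpos(f,f), marked(b), marked(d), marked(f)}
2. tag(a,f)  →  {above(a,a), above(d,d), above(e,f), above(f,a), inpos(a,a), inpos(b,b), inpos(b,f), inpos(d,f), inpos(e,f), inpos(f,a), inpos(f,f), marked(b), marked(d), marked(f)}
3. tag(f,d)  →  {above(a,a), above(d,d), above(d,f), above(e,f), above(f,a), above(f,f), inpos(a,a), inpos(b,b), inpos(b,f), inpos(d,f), inpos(e,f), inpos(f,a), inpos(f,f), marked(b), marked(d), marked(f)}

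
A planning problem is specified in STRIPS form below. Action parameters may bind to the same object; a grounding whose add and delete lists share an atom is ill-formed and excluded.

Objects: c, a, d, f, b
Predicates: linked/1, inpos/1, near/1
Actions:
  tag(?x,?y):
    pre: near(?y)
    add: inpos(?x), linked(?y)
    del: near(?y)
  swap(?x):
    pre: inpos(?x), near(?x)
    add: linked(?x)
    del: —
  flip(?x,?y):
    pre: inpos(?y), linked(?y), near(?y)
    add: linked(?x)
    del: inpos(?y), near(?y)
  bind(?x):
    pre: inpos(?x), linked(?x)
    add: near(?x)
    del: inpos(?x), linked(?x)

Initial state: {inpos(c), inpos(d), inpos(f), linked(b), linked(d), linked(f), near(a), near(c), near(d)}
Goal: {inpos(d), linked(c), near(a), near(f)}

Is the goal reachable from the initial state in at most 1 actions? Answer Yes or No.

1. tag(c,c)  →  {inpos(c), inpos(d), inpos(f), linked(b), linked(c), linked(d), linked(f), near(a), near(d)}
2. bind(f)  →  {inpos(c), inpos(d), linked(b), linked(c), linked(d), near(a), near(d), near(f)}
optimal plan length = 2; 2 > 1

No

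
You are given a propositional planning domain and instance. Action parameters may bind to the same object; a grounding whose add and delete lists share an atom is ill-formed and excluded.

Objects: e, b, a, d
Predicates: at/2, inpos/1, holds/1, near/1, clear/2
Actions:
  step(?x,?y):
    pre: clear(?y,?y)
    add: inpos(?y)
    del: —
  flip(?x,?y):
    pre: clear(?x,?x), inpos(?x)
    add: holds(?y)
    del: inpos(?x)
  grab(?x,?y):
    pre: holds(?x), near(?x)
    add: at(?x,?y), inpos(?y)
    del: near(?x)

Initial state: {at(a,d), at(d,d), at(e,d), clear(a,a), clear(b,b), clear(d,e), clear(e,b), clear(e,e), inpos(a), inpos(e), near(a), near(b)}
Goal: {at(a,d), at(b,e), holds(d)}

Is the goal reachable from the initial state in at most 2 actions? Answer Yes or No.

No

1. flip(e,b)  →  {at(a,d), at(d,d), at(e,d), clear(a,a), clear(b,b), clear(d,e), clear(e,b), clear(e,e), holds(b), inpos(a), near(a), near(b)}
2. flip(a,d)  →  {at(a,d), at(d,d), at(e,d), clear(a,a), clear(b,b), clear(d,e), clear(e,b), clear(e,e), holds(b), holds(d), near(a), near(b)}
3. grab(b,e)  →  {at(a,d), at(b,e), at(d,d), at(e,d), clear(a,a), clear(b,b), clear(d,e), clear(e,b), clear(e,e), holds(b), holds(d), inpos(e), near(a)}
optimal plan length = 3; 3 > 2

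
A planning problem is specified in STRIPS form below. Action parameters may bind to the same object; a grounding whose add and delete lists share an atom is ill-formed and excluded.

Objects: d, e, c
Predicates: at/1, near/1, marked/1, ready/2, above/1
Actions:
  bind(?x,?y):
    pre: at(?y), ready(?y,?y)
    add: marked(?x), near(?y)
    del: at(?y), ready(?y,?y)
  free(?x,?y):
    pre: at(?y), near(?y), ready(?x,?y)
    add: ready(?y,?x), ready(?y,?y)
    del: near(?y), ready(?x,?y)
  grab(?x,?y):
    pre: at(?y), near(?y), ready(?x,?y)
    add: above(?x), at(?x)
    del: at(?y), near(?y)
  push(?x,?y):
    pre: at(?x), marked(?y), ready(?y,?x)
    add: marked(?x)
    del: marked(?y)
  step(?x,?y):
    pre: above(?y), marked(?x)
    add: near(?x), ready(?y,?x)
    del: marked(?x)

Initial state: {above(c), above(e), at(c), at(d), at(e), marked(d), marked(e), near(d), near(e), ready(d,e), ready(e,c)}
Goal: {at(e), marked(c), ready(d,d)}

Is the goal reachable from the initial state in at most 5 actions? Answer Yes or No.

Yes

1. free(d,e)  →  {above(c), above(e), at(c), at(d), at(e), marked(d), marked(e), near(d), ready(e,c), ready(e,d), ready(e,e)}
2. free(e,d)  →  {above(c), above(e), at(c), at(d), at(e), marked(d), marked(e), ready(d,d), ready(d,e), ready(e,c), ready(e,e)}
3. push(c,e)  →  {above(c), above(e), at(c), at(d), at(e), marked(c), marked(d), ready(d,d), ready(d,e), ready(e,c), ready(e,e)}
optimal plan length = 3; 3 ≤ 5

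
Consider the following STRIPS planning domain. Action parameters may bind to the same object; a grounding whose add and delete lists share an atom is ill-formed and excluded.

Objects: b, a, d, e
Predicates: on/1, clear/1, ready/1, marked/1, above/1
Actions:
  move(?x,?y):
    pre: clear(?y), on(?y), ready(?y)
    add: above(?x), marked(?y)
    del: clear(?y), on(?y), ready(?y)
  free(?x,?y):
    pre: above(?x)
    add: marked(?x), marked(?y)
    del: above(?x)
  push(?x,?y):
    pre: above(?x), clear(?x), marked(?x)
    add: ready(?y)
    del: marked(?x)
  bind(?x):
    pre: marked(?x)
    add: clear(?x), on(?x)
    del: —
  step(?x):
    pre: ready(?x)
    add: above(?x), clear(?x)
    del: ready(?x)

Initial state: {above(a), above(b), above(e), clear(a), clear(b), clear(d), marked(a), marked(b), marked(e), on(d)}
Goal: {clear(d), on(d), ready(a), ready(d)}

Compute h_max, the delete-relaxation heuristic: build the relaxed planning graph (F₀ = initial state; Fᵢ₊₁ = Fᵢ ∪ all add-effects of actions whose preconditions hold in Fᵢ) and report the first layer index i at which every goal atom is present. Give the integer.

F0 = init (10 atoms)
F1 = F0 ∪ {clear(e), marked(d), on(a), on(b), on(e), ready(a), ready(b), ready(d), ready(e)}  (19 atoms)
goal ⊆ F1  ⇒  h_max = 1

1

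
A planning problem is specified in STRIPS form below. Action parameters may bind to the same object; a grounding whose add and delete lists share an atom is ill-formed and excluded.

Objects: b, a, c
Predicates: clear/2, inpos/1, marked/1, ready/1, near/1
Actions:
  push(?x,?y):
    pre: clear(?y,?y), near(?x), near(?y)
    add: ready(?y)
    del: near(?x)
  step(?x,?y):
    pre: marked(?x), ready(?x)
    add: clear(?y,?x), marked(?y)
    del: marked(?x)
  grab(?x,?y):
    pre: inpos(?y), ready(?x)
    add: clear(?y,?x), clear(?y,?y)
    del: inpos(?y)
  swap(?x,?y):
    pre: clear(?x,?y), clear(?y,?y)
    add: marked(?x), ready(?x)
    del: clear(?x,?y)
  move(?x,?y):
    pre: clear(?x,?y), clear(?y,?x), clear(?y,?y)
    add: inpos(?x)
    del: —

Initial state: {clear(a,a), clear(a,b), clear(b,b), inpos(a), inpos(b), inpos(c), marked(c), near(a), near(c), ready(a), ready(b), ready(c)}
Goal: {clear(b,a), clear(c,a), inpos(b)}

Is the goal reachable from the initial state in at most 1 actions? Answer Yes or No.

No

1. step(c,a)  →  {clear(a,a), clear(a,b), clear(a,c), clear(b,b), inpos(a), inpos(b), inpos(c), marked(a), near(a), near(c), ready(a), ready(b), ready(c)}
2. step(a,b)  →  {clear(a,a), clear(a,b), clear(a,c), clear(b,a), clear(b,b), inpos(a), inpos(b), inpos(c), marked(b), near(a), near(c), ready(a), ready(b), ready(c)}
3. grab(a,c)  →  {clear(a,a), clear(a,b), clear(a,c), clear(b,a), clear(b,b), clear(c,a), clear(c,c), inpos(a), inpos(b), marked(b), near(a), near(c), ready(a), ready(b), ready(c)}
optimal plan length = 3; 3 > 1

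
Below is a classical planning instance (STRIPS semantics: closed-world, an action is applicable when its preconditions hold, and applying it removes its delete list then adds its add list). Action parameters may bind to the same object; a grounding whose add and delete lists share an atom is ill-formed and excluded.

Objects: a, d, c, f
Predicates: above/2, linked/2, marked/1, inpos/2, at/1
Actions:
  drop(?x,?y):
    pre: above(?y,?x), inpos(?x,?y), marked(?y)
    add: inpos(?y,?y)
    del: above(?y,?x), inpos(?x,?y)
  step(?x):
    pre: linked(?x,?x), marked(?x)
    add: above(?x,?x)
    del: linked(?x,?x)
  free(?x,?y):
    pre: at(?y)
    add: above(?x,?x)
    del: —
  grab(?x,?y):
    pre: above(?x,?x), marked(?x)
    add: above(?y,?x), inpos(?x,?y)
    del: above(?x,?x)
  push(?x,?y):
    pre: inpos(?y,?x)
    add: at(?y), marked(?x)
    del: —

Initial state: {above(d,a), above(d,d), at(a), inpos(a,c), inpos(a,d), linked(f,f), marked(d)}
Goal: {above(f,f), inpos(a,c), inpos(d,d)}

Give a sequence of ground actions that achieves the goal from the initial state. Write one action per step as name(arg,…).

1. drop(a,d)  →  {above(d,d), at(a), inpos(a,c), inpos(d,d), linked(f,f), marked(d)}
2. free(f,a)  →  {above(d,d), above(f,f), at(a), inpos(a,c), inpos(d,d), linked(f,f), marked(d)}

drop(a,d); free(f,a)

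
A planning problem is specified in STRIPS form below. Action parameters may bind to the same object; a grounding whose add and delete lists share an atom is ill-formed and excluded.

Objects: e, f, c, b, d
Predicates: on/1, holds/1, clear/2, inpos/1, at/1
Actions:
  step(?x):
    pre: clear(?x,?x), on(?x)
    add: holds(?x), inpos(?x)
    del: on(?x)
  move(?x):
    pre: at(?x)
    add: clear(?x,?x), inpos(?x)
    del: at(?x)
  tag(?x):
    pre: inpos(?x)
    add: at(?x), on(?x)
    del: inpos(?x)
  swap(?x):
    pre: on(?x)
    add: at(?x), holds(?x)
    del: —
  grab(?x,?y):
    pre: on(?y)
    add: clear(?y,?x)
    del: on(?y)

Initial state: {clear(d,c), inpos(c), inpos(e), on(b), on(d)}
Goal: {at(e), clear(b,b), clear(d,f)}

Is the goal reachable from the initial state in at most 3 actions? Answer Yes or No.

1. tag(e)  →  {at(e), clear(d,c), inpos(c), on(b), on(d), on(e)}
2. grab(f,d)  →  {at(e), clear(d,c), clear(d,f), inpos(c), on(b), on(e)}
3. grab(b,b)  →  {at(e), clear(b,b), clear(d,c), clear(d,f), inpos(c), on(e)}
optimal plan length = 3; 3 ≤ 3

Yes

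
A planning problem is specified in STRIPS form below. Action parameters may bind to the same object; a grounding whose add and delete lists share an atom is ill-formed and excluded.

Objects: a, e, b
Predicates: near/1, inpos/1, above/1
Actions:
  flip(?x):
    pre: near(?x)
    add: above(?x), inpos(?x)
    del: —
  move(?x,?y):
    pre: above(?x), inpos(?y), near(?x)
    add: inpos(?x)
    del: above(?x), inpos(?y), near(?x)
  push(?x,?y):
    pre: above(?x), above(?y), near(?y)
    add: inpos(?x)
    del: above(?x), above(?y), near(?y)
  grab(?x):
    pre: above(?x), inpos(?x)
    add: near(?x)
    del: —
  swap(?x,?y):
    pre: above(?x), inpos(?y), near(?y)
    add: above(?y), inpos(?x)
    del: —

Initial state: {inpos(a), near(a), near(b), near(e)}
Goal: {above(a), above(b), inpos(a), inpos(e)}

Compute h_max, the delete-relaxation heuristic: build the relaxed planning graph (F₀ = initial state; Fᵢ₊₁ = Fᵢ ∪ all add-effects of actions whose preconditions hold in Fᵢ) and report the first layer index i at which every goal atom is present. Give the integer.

1

F0 = init (4 atoms)
F1 = F0 ∪ {above(a), above(b), above(e), inpos(b), inpos(e)}  (9 atoms)
goal ⊆ F1  ⇒  h_max = 1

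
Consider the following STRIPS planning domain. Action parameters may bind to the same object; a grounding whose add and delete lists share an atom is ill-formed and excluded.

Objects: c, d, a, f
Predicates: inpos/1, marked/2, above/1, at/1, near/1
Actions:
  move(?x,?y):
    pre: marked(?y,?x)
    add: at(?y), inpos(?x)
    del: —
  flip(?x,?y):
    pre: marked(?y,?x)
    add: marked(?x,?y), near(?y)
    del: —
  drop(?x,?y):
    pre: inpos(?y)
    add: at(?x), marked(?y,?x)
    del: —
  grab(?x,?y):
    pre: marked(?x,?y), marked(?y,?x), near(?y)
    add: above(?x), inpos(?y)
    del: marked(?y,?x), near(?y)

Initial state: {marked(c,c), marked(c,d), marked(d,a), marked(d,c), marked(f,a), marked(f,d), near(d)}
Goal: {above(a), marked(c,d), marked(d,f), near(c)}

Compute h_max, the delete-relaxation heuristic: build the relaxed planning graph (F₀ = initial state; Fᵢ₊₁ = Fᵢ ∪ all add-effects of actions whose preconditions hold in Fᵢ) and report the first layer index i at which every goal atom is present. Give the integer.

F0 = init (7 atoms)
F1 = F0 ∪ {above(c), at(c), at(d), at(f), inpos(a), inpos(c), inpos(d), marked(a,d), marked(a,f), marked(d,f), near(c), near(f)}  (19 atoms)
F2 = F1 ∪ {above(a), above(d), above(f), at(a), inpos(f), marked(a,a), marked(a,c), marked(c,a), marked(c,f), marked(d,d), near(a)}  (30 atoms)
goal ⊆ F2  ⇒  h_max = 2

2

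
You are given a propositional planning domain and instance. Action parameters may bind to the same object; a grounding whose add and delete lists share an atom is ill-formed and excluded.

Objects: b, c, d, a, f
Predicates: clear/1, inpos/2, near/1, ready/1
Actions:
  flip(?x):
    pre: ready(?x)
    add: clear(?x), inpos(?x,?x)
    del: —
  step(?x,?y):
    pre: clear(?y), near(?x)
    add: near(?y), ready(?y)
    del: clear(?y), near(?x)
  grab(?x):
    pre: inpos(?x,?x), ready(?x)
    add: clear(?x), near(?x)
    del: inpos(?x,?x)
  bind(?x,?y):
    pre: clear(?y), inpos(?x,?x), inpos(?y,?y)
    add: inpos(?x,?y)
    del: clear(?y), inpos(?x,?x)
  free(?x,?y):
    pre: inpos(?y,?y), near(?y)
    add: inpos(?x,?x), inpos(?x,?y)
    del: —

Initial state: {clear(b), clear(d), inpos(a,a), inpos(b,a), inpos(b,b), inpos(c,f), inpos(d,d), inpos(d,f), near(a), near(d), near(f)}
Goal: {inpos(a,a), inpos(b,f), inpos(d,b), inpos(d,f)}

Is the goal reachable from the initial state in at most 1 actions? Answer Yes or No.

No

1. bind(d,b)  →  {clear(d), inpos(a,a), inpos(b,a), inpos(b,b), inpos(c,f), inpos(d,b), inpos(d,f), near(a), near(d), near(f)}
2. free(f,a)  →  {clear(d), inpos(a,a), inpos(b,a), inpos(b,b), inpos(c,f), inpos(d,b), inpos(d,f), inpos(f,a), inpos(f,f), near(a), near(d), near(f)}
3. free(b,f)  →  {clear(d), inpos(a,a), inpos(b,a), inpos(b,b), inpos(b,f), inpos(c,f), inpos(d,b), inpos(d,f), inpos(f,a), inpos(f,f), near(a), near(d), near(f)}
optimal plan length = 3; 3 > 1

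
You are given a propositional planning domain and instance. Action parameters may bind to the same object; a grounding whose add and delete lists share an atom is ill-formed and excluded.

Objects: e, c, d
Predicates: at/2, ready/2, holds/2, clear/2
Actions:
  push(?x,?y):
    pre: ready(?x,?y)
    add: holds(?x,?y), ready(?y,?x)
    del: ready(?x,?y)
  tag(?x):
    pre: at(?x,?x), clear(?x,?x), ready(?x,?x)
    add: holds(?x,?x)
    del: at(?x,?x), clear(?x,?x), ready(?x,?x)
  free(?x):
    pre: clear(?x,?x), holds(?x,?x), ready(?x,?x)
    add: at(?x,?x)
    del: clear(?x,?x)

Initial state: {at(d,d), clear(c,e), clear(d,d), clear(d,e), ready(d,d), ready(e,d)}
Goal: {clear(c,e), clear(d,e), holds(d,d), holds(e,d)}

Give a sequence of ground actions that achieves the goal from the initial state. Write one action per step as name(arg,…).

1. push(e,d)  →  {at(d,d), clear(c,e), clear(d,d), clear(d,e), holds(e,d), ready(d,d), ready(d,e)}
2. tag(d)  →  {clear(c,e), clear(d,e), holds(d,d), holds(e,d), ready(d,e)}

push(e,d); tag(d)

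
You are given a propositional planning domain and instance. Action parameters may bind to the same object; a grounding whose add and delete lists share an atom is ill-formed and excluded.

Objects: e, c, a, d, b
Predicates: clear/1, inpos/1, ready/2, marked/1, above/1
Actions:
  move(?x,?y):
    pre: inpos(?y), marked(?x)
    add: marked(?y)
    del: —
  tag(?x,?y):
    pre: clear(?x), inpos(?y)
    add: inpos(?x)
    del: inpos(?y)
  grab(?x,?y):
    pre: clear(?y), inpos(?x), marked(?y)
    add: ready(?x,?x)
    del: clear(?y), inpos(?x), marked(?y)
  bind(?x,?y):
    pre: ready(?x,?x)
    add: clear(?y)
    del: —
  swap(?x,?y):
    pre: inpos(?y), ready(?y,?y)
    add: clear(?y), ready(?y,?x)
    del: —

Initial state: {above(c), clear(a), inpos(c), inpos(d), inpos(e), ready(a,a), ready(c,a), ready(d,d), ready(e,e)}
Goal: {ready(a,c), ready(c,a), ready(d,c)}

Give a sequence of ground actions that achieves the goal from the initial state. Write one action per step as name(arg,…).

tag(a,e); swap(c,a); swap(c,d)

1. tag(a,e)  →  {above(c), clear(a), inpos(a), inpos(c), inpos(d), ready(a,a), ready(c,a), ready(d,d), ready(e,e)}
2. swap(c,a)  →  {above(c), clear(a), inpos(a), inpos(c), inpos(d), ready(a,a), ready(a,c), ready(c,a), ready(d,d), ready(e,e)}
3. swap(c,d)  →  {above(c), clear(a), clear(d), inpos(a), inpos(c), inpos(d), ready(a,a), ready(a,c), ready(c,a), ready(d,c), ready(d,d), ready(e,e)}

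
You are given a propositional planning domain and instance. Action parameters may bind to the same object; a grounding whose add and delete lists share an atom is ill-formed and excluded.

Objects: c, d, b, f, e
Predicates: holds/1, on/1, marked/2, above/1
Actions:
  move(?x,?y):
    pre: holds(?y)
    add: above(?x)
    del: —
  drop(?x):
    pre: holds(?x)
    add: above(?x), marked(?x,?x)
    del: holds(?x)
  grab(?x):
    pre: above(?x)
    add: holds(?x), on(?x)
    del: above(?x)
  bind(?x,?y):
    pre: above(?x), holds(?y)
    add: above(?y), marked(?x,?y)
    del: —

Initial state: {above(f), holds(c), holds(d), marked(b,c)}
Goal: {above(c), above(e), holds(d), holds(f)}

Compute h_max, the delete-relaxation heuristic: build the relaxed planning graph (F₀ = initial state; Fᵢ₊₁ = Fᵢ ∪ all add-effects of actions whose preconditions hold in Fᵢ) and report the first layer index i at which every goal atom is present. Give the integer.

1

F0 = init (4 atoms)
F1 = F0 ∪ {above(b), above(c), above(d), above(e), holds(f), marked(c,c), marked(d,d), marked(f,c), marked(f,d), on(f)}  (14 atoms)
goal ⊆ F1  ⇒  h_max = 1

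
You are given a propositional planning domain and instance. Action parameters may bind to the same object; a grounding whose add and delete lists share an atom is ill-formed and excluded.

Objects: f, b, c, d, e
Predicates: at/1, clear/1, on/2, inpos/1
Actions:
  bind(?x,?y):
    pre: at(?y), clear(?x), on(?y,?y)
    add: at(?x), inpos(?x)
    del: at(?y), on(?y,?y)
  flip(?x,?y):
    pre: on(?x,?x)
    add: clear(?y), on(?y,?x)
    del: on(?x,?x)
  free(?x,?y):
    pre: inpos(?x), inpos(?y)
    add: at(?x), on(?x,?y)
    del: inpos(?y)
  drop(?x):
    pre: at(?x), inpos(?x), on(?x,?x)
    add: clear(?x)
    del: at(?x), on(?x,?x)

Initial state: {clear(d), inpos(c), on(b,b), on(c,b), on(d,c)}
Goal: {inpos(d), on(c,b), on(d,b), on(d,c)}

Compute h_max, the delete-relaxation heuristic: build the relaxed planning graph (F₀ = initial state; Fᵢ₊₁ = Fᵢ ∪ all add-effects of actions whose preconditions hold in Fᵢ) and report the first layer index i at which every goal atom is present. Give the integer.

F0 = init (5 atoms)
F1 = F0 ∪ {at(c), clear(c), clear(e), clear(f), on(c,c), on(d,b), on(e,b), on(f,b)}  (13 atoms)
F2 = F1 ∪ {at(d), at(e), at(f), clear(b), inpos(d), inpos(e), inpos(f), on(b,c), on(e,c), on(f,c)}  (23 atoms)
goal ⊆ F2  ⇒  h_max = 2

2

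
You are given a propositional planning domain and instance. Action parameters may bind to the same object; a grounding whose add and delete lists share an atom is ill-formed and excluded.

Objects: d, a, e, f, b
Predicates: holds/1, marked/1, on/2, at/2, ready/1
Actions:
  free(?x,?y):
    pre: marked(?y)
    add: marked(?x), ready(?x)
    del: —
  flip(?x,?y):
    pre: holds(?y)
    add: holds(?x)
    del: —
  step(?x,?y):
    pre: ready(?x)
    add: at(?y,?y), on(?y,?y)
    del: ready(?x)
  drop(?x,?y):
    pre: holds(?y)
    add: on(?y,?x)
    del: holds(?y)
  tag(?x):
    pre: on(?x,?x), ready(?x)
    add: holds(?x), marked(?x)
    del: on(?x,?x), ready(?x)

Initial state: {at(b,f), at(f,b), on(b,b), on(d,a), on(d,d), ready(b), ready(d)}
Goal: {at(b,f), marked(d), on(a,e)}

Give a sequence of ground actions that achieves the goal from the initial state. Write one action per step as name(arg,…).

1. tag(d)  →  {at(b,f), at(f,b), holds(d), marked(d), on(b,b), on(d,a), ready(b)}
2. flip(a,d)  →  {at(b,f), at(f,b), holds(a), holds(d), marked(d), on(b,b), on(d,a), ready(b)}
3. drop(e,a)  →  {at(b,f), at(f,b), holds(d), marked(d), on(a,e), on(b,b), on(d,a), ready(b)}

tag(d); flip(a,d); drop(e,a)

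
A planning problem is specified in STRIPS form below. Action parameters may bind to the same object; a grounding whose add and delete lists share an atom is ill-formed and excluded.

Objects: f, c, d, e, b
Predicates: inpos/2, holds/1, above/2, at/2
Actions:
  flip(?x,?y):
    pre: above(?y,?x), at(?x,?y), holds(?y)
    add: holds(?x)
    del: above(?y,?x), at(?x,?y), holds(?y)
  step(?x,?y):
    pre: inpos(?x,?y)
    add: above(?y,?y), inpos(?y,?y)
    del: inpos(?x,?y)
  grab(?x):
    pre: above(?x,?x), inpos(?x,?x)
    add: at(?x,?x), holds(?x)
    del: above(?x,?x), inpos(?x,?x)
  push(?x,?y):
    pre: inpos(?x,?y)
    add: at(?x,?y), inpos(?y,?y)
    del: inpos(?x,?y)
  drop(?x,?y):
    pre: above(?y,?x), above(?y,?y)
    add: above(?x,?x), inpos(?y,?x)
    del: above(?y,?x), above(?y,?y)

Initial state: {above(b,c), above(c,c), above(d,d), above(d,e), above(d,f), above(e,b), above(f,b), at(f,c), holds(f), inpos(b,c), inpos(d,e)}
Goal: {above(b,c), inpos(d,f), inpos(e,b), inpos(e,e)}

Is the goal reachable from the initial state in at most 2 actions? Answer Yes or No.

No

1. step(d,e)  →  {above(b,c), above(c,c), above(d,d), above(d,e), above(d,f), above(e,b), above(e,e), above(f,b), at(f,c), holds(f), inpos(b,c), inpos(e,e)}
2. drop(f,d)  →  {above(b,c), above(c,c), above(d,e), above(e,b), above(e,e), above(f,b), above(f,f), at(f,c), holds(f), inpos(b,c), inpos(d,f), inpos(e,e)}
3. drop(b,e)  →  {above(b,b), above(b,c), above(c,c), above(d,e), above(f,b), above(f,f), at(f,c), holds(f), inpos(b,c), inpos(d,f), inpos(e,b), inpos(e,e)}
optimal plan length = 3; 3 > 2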